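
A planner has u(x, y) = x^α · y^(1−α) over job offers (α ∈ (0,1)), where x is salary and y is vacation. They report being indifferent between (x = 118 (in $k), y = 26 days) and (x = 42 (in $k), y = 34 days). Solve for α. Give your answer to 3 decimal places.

α ≈ 0.206

The Cobb–Douglas utilities coincide, so 118^α·26^(1−α) = 42^α·34^(1−α).
Rearrange to (118/42)^α = (34/26)^(1−α) and take logs: α·1.033015 = (1−α)·0.268264.
So α/(1−α) = (0.268264)/(1.033015) = 0.259690, and α = 0.259690/1.259690 ≈ 0.206.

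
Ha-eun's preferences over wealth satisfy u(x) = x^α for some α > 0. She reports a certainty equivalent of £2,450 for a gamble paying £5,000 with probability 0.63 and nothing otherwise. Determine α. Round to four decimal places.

α ≈ 0.6477

The lottery's expected utility is 0.63·u(5000) + 0.37·u(0) = 0.63·5000^α (since u(0) = 0 for α > 0).
Equating: 2450^α = 0.63·5000^α, i.e. 0.4900^α = 0.63.
Take logs: α = ln 0.63 / ln(2450/5000) ≈ 0.647698.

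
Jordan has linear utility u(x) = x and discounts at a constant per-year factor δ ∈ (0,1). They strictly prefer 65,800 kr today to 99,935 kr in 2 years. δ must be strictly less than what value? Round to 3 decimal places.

δ < 0.811

The preference means 65800 > δ^2·99935.
Hence δ^2 < 65800/99935 = 0.65843, and x ↦ x^(1/2) is increasing on (0,∞).
δ < (65800/99935)^(1/2) ≈ 0.811.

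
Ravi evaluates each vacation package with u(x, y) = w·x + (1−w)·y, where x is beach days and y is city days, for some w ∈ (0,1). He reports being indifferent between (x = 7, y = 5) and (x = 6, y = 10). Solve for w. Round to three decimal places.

Indifference: w·7 + (1−w)·5 = w·6 + (1−w)·10.
Rearranging, 1·w − 5·(1−w) = 0.
Hence w = 5/(1+5) = 5/6 = 0.833.

w = 0.833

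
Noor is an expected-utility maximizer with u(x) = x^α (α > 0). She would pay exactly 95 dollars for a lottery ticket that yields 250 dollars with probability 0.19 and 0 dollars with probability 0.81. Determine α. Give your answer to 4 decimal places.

EU(lottery) = 0.19·250^α + 0.81·0 = 0.19·250^α.
Indifference: 95^α = 0.19·250^α, so (95/250)^α = 0.19.
α = ln(0.19) / ln(95/250) = -1.6607312/-0.9675840 ≈ 1.7164.

α ≈ 1.7164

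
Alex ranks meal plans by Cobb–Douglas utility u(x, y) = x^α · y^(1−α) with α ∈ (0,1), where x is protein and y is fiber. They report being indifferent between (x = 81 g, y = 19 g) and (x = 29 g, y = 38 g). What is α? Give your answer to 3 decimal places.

α ≈ 0.403

Indifference: 81^α · 19^(1−α) = 29^α · 38^(1−α).
Taking logs: α·ln 81 + (1−α)·ln 19 = α·ln 29 + (1−α)·ln 38, i.e. α·1.027153 = (1−α)·0.693147.
With A = 1.027153 and B = 0.693147: α·A = (1−α)·B, so α = B/(A+B) = 0.693147/1.720300 ≈ 0.403.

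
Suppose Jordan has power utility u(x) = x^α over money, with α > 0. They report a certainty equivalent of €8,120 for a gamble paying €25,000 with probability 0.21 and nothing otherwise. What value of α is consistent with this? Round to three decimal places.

EU(lottery) = 0.21·25000^α + 0.79·0 = 0.21·25000^α.
Indifference: 8120^α = 0.21·25000^α, so (8120/25000)^α = 0.21.
Take logs: α = ln 0.21 / ln(8120/25000) ≈ 1.38780.

α ≈ 1.388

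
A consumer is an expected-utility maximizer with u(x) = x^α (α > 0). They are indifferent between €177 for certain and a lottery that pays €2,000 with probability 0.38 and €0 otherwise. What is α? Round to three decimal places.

α ≈ 0.399

The lottery's expected utility is 0.38·u(2000) + 0.62·u(0) = 0.38·2000^α (since u(0) = 0 for α > 0).
Indifference: 177^α = 0.38·2000^α, so (177/2000)^α = 0.38.
Taking logs: α·ln(177/2000) = ln(0.38), so α = -0.967584 / -2.424753 ≈ 0.399.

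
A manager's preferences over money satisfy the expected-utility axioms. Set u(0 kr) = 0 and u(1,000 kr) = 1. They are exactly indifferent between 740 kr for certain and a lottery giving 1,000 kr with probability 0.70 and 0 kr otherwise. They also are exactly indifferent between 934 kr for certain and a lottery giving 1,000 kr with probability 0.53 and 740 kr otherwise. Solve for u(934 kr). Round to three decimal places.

The first gamble pins u(740 kr): it must equal 0.70·1 + 0.30·0 = 0.70.
Then u(934 kr) = 0.53·u(1,000 kr) + 0.47·u(740 kr) = 0.53·1.00 + 0.47·0.70 = 0.8590.

0.859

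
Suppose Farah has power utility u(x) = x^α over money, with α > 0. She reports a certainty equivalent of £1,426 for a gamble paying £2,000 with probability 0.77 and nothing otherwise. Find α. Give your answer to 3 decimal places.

Since u(0) = 0, the lottery's EU is 0.77·2000^α.
Setting u(1426) equal to that: 1426^α = 0.77·2000^α ⇒ (1426/2000)^α = 0.77.
α = ln(0.77) / ln(1426/2000) = -0.261365/-0.338274 ≈ 0.773.

α ≈ 0.773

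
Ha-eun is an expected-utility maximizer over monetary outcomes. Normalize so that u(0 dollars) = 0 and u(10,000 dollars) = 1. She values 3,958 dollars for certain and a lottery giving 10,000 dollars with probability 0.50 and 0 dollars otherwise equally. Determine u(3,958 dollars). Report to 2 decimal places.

0.50

The indifference gives u(3,958 dollars) = 0.50·u(10,000 dollars) + 0.50·u(0 dollars) = 0.50·1 + 0.50·0 = 0.50.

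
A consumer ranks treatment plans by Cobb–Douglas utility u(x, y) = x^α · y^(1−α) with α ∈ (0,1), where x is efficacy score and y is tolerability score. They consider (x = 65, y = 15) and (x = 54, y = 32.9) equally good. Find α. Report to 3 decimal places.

α ≈ 0.809

Set the two utilities equal: 65^α·15^(1−α) = 54^α·32.9^(1−α).
(65/54)^α = (32.9/15)^(1−α); take logs: α·ln(65/54) = (1−α)·ln(32.9/15), i.e. α·0.185403 = (1−α)·0.785422.
Thus α·(0.970825) = 0.785422, so α = 0.785422/0.970825 ≈ 0.809.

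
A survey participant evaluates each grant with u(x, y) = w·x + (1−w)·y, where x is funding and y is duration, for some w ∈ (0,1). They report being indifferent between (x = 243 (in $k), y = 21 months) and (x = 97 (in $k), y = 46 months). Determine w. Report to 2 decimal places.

w = 0.15

u(243,21) = u(97,46) means w·243 + (1−w)·21 = w·97 + (1−w)·46.
Rearranging, 146·w − 25·(1−w) = 0.
So w/(1−w) = 25/146 = 0.1712, giving w = 25/(146+25) = 0.15.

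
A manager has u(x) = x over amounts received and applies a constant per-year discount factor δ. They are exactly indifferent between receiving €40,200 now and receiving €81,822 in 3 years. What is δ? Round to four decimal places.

Equating discounted utilities: u(40200) = δ^3·u(81822) ⇒ δ^3 = u(40200)/u(81822).
With u(x) = x: δ^3 = 40200/81822 = 0.49131.
Taking the cube root: δ = 0.49131^(1/3) ≈ 0.7891.

δ ≈ 0.7891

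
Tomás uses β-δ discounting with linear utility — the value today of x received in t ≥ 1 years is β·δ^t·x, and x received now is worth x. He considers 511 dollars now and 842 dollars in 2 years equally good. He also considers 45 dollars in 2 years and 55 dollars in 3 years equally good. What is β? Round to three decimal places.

Both payoffs in the second observation are in the future, so β drops out: δ^2·45 = δ^3·55 ⇒ δ = 45/55 = 0.81818.
Substituting δ into 511 = β·δ^2·842: β = 511/(563.653) ≈ 0.907.

β ≈ 0.907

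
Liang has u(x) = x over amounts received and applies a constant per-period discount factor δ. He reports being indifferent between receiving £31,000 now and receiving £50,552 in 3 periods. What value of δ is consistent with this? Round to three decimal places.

δ ≈ 0.850

The payoff in 3 periods is discounted by δ^3, so u(31000) = δ^3·u(50552) and δ^3 = u(31000)/u(50552).
With u(x) = x: δ^3 = 31000/50552 = 0.61323.
Hence δ = (0.61323)^(1/3) = 0.84959.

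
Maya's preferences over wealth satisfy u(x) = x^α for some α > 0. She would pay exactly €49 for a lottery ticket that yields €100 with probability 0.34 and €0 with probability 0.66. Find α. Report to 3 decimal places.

α ≈ 1.512

EU(lottery) = 0.34·100^α + 0.66·0 = 0.34·100^α.
Setting u(49) equal to that: 49^α = 0.34·100^α ⇒ (49/100)^α = 0.34.
Take logs: α = ln 0.34 / ln(49/100) ≈ 1.51231.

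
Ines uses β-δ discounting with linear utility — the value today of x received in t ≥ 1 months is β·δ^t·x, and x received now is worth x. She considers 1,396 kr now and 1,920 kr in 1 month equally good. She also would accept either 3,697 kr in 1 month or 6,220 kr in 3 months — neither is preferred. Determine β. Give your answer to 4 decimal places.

β ≈ 0.9431

From the later pair, β·δ^1·3697 = β·δ^3·6220; dividing through, δ^2 = 3697/6220 = 0.59437, so δ = 0.77096.
The first indifference: 1396 = β·δ·1920, so β = 1396/(δ·1920) = 1396/(0.77096·1920) ≈ 0.9431.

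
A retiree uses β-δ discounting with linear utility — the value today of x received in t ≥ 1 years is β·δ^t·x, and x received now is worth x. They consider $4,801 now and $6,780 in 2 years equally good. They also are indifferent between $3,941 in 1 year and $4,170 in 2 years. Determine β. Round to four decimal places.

The second indifference involves only future payoffs, so β cancels: β·δ^1·3941 = β·δ^2·4170, giving δ = 3941/4170 = 0.94508.
The first indifference: 4801 = β·δ^2·6780, so β = 4801/(δ^2·6780) = 4801/(0.89318·6780) ≈ 0.7928.

β ≈ 0.7928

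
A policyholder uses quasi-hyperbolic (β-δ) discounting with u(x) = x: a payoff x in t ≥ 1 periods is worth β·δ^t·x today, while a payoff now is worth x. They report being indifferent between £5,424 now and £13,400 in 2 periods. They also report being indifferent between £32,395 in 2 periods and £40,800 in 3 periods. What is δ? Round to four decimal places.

δ ≈ 0.7940

The second indifference involves only future payoffs, so β cancels: β·δ^2·32395 = β·δ^3·40800, giving δ = 32395/40800 = 0.79400.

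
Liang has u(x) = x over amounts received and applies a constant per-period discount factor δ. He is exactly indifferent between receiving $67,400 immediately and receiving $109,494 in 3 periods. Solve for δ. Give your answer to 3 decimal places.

Indifference means u(67400) = δ^3 · u(109494), so δ^3 = u(67400)/u(109494).
With u(x) = x: δ^3 = 67400/109494 = 0.61556.
Hence δ = (0.61556)^(1/3) = 0.85066.

δ ≈ 0.851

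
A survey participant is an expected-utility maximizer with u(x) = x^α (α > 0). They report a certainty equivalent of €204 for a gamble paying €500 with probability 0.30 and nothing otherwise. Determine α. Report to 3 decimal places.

The lottery's expected utility is 0.30·u(500) + 0.70·u(0) = 0.30·500^α (since u(0) = 0 for α > 0).
Equating: 204^α = 0.30·500^α, i.e. 0.4080^α = 0.30.
Take logs: α = ln 0.30 / ln(204/500) ≈ 1.34299.

α ≈ 1.343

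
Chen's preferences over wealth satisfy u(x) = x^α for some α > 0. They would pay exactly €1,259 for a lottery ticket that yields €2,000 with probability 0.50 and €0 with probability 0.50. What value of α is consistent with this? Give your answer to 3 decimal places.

EU(lottery) = 0.50·2000^α + 0.50·0 = 0.50·2000^α.
Equating: 1259^α = 0.50·2000^α, i.e. 0.6295^α = 0.50.
Taking logs: α·ln(1259/2000) = ln(0.50), so α = -0.693147 / -0.462829 ≈ 1.498.

α ≈ 1.498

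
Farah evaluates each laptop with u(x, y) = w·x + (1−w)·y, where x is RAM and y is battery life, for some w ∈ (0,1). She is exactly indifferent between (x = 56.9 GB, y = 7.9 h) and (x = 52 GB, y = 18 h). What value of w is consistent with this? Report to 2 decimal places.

Equating utilities: w·56.9 + (1−w)·7.9 = w·52 + (1−w)·18.
w·(56.9−52) = (1−w)·(18−7.9), i.e. w·4.9 = (1−w)·10.1.
Hence w = 10.1/(4.9+10.1) = 10.1/15 = 0.67.

w = 0.67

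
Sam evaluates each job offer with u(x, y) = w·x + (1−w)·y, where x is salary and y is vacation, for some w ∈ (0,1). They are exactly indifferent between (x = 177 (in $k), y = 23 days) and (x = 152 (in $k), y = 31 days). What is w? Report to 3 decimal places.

u(177,23) = u(152,31) means w·177 + (1−w)·23 = w·152 + (1−w)·31.
Collecting terms: w·25 = (1−w)·8.
The marginal rate of substitution is 8/25, so w = 8/(25+8) = 0.242.

w = 0.242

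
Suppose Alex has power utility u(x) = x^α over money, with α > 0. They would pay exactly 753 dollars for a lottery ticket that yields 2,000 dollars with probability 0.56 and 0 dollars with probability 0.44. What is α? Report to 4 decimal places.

α ≈ 0.5936

EU(lottery) = 0.56·2000^α + 0.44·0 = 0.56·2000^α.
Equating: 753^α = 0.56·2000^α, i.e. 0.3765^α = 0.56.
α = ln(0.56) / ln(753/2000) = -0.5798185/-0.9768372 ≈ 0.5936.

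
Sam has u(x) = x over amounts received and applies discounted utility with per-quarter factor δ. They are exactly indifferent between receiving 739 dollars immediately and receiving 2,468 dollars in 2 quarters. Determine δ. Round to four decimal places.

δ ≈ 0.5472

The payoff in 2 quarters is discounted by δ^2, so u(739) = δ^2·u(2468) and δ^2 = u(739)/u(2468).
With u(x) = x: δ^2 = 739/2468 = 0.29943.
So δ = 0.29943^(1/2) ≈ 0.5472.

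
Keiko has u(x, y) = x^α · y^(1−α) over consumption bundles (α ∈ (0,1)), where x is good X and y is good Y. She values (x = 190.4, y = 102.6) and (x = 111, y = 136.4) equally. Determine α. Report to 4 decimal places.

Set the two utilities equal: 190.4^α·102.6^(1−α) = 111^α·136.4^(1−α).
Rearrange to (190.4/111)^α = (136.4/102.6)^(1−α) and take logs: α·0.5395969 = (1−α)·0.2847538.
So α/(1−α) = (0.2847538)/(0.5395969) = 0.5277158, and α = 0.5277158/1.5277158 ≈ 0.3454.

α ≈ 0.3454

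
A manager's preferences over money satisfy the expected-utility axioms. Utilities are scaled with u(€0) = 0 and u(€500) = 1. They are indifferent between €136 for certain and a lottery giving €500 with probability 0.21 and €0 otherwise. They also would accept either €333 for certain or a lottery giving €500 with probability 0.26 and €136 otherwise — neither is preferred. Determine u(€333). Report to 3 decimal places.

0.415

From the first indifference, u(€136) = 0.21·u(€500) + 0.79·u(€0) = 0.21·1 + 0.79·0 = 0.21.
The second indifference gives u(€333) = 0.26·u(€500) + 0.74·u(€136) = 0.26·1.00 + 0.74·0.21 = 0.4154.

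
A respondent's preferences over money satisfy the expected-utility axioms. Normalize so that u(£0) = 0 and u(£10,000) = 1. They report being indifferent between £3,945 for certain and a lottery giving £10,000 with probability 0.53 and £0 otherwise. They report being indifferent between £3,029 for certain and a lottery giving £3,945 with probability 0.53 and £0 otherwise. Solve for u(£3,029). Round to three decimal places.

0.281

The first gamble pins u(£3,945): it must equal 0.53·1 + 0.47·0 = 0.53.
Chaining: u(£3,029) = 0.53·0.53 + 0.47·0.00 = 0.2809.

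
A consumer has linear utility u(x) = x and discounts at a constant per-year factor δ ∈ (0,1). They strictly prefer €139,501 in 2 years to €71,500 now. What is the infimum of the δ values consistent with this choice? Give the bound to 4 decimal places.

δ > 0.7159

Under u(x) = x this choice says 71500 < δ^2·139501.
Hence δ^2 > 71500/139501 = 0.51254, and x ↦ x^(1/2) is increasing on (0,∞).
δ > (71500/139501)^(1/2) ≈ 0.7159.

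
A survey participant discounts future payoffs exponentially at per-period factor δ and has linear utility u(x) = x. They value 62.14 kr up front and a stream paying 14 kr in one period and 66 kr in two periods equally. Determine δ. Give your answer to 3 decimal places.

Present value of the stream is 14·δ + 66·δ². Indifference gives 14δ + 66δ² = 62.14.
That is, 66δ² + 14δ − 62.14 = 0, a quadratic in δ.
δ = (−14 + √(14² + 4·66·62.14)) / (2·66) = (−14 + √16600.96) / 132 ≈ 0.870.

δ ≈ 0.870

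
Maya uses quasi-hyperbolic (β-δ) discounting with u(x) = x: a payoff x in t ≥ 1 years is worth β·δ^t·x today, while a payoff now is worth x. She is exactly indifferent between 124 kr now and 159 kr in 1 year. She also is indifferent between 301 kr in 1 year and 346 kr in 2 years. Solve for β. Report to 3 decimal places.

β ≈ 0.896

The second indifference involves only future payoffs, so β cancels: β·δ^1·301 = β·δ^2·346, giving δ = 301/346 = 0.86994.
The first indifference: 124 = β·δ·159, so β = 124/(δ·159) = 124/(0.86994·159) ≈ 0.896.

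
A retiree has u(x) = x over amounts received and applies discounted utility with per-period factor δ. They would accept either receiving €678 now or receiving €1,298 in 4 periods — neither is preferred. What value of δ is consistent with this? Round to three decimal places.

δ ≈ 0.850

Equating discounted utilities: u(678) = δ^4·u(1298) ⇒ δ^4 = u(678)/u(1298).
With u(x) = x: δ^4 = 678/1298 = 0.52234.
Taking the 4th root: δ = 0.52234^(1/4) ≈ 0.850.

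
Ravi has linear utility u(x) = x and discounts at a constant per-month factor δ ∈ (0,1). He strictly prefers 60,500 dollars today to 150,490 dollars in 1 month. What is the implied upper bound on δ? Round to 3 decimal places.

The preference means 60500 > δ·150490.
Dividing through by 150490 gives δ < 0.40202.

δ < 0.402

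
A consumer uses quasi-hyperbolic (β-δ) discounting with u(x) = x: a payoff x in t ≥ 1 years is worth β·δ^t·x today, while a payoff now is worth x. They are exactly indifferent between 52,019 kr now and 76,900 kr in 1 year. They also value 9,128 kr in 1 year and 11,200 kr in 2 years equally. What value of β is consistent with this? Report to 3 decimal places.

Both payoffs in the second observation are in the future, so β drops out: δ^1·9128 = δ^2·11200 ⇒ δ = 9128/11200 = 0.81500.
Now use the now-vs-future pair: 52019 = β·δ·76900 gives β = 52019/(0.81500·76900) ≈ 0.830.

β ≈ 0.830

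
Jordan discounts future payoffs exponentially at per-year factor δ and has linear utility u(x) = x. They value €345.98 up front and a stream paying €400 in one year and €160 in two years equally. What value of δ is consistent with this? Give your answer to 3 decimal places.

Present value of the stream is 400·δ + 160·δ². Indifference gives 400δ + 160δ² = 345.98.
Rearranged: 160δ² + 400δ − 345.98 = 0.
δ = (−400 + √(400² + 4·160·345.98)) / (2·160) = (−400 + √381427.20) / 320 ≈ 0.680.

δ ≈ 0.680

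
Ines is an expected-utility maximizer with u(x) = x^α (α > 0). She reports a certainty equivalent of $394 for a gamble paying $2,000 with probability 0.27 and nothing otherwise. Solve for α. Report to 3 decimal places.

α ≈ 0.806

The lottery's expected utility is 0.27·u(2000) + 0.73·u(0) = 0.27·2000^α (since u(0) = 0 for α > 0).
Indifference: 394^α = 0.27·2000^α, so (394/2000)^α = 0.27.
Take logs: α = ln 0.27 / ln(394/2000) ≈ 0.80597.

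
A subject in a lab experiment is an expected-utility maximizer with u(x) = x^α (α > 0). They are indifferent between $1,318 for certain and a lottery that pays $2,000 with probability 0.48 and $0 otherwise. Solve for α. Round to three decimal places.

α ≈ 1.760

The lottery's expected utility is 0.48·u(2000) + 0.52·u(0) = 0.48·2000^α (since u(0) = 0 for α > 0).
Equating: 1318^α = 0.48·2000^α, i.e. 0.6590^α = 0.48.
α = ln(0.48) / ln(1318/2000) = -0.733969/-0.417032 ≈ 1.760.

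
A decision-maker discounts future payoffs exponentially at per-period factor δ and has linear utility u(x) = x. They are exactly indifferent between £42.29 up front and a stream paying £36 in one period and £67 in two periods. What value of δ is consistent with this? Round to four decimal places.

δ ≈ 0.5700

Equating present values: 42.29 = 36δ + 67δ².
That is, 67δ² + 36δ − 42.29 = 0, a quadratic in δ.
δ = (−36 + √(36² + 4·67·42.29)) / (2·67) = (−36 + √12629.72) / 134 ≈ 0.5700.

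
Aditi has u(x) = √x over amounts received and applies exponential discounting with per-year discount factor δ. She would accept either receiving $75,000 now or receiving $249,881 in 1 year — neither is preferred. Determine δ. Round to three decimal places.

δ ≈ 0.548

Indifference means u(75000) = δ · u(249881), so δ = u(75000)/u(249881).
Since u(x) = √x, δ = √(75000/249881) = 0.54785.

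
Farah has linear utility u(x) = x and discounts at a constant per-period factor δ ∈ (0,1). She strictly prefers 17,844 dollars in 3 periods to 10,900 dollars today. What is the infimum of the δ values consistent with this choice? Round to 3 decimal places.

The preference means 10900 < δ^3·17844.
So δ^3 > 10900/17844 = 0.61085; taking the cube root of both positive sides preserves the inequality.
δ > 0.61085^(1/3) = 0.848.

δ > 0.848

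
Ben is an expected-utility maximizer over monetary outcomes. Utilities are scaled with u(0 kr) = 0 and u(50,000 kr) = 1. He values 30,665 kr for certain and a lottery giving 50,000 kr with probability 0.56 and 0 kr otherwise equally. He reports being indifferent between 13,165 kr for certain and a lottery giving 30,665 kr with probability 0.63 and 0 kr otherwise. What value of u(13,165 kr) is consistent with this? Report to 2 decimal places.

First, u(30,665 kr) = 0.56·u(50,000 kr) + 0.44·u(0 kr) = 0.56.
Chaining: u(13,165 kr) = 0.63·0.56 + 0.37·0.00 = 0.3528.

0.35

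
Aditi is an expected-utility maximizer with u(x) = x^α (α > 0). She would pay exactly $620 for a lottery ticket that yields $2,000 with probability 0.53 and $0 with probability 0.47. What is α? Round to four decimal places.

α ≈ 0.5421

Since u(0) = 0, the lottery's EU is 0.53·2000^α.
Setting u(620) equal to that: 620^α = 0.53·2000^α ⇒ (620/2000)^α = 0.53.
α = ln(0.53) / ln(620/2000) = -0.6348783/-1.1711830 ≈ 0.5421.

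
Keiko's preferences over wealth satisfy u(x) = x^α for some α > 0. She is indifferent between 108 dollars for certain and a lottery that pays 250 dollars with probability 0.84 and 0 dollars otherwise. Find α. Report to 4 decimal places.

α ≈ 0.2077

EU(lottery) = 0.84·250^α + 0.16·0 = 0.84·250^α.
Indifference: 108^α = 0.84·250^α, so (108/250)^α = 0.84.
α = ln(0.84) / ln(108/250) = -0.1743534/-0.8393297 ≈ 0.2077.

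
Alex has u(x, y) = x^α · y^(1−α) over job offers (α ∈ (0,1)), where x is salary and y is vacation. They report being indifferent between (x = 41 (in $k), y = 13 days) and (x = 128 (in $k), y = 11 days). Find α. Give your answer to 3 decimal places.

The Cobb–Douglas utilities coincide, so 41^α·13^(1−α) = 128^α·11^(1−α).
Taking logs: α·ln 41 + (1−α)·ln 13 = α·ln 128 + (1−α)·ln 11, i.e. α·-1.138458 = (1−α)·-0.167054.
Thus α·(-1.305512) = -0.167054, so α = -0.167054/-1.305512 ≈ 0.128.

α ≈ 0.128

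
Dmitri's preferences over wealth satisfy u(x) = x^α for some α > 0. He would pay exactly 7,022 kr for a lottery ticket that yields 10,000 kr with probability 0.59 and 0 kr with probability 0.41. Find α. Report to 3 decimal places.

Since u(0) = 0, the lottery's EU is 0.59·10000^α.
Indifference: 7022^α = 0.59·10000^α, so (7022/10000)^α = 0.59.
α = ln(0.59) / ln(7022/10000) = -0.527633/-0.353537 ≈ 1.492.

α ≈ 1.492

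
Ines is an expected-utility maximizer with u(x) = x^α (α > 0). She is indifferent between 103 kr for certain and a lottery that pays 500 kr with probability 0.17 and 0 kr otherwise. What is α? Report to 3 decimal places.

Since u(0) = 0, the lottery's EU is 0.17·500^α.
Equating: 103^α = 0.17·500^α, i.e. 0.2060^α = 0.17.
Taking logs: α·ln(103/500) = ln(0.17), so α = -1.771957 / -1.579879 ≈ 1.122.

α ≈ 1.122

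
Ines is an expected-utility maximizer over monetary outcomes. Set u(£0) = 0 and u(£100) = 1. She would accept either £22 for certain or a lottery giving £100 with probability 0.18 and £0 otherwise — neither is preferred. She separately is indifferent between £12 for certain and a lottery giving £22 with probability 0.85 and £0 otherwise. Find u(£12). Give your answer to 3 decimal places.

0.153

The first gamble pins u(£22): it must equal 0.18·1 + 0.82·0 = 0.18.
Then u(£12) = 0.85·u(£22) + 0.15·u(£0) = 0.85·0.18 + 0.15·0.00 = 0.1530.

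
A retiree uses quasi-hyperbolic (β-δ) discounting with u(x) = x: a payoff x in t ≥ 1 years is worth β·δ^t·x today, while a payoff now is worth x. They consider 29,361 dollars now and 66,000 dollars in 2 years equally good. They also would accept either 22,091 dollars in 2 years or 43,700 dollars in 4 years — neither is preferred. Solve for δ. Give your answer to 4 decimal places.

δ ≈ 0.7110

From the later pair, β·δ^2·22091 = β·δ^4·43700; dividing through, δ^2 = 22091/43700 = 0.50551, so δ = 0.71100.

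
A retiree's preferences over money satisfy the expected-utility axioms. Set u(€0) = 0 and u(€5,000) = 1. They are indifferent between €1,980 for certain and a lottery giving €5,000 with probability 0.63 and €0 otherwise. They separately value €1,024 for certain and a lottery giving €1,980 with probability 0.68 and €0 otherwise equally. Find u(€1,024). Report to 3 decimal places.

From the first indifference, u(€1,980) = 0.63·u(€5,000) + 0.37·u(€0) = 0.63·1 + 0.37·0 = 0.63.
The second indifference gives u(€1,024) = 0.68·u(€1,980) + 0.32·u(€0) = 0.68·0.63 + 0.32·0.00 = 0.4284.

0.428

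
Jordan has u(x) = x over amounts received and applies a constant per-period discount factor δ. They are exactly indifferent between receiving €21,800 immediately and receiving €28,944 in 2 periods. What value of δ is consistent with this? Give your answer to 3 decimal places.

The payoff in 2 periods is discounted by δ^2, so u(21800) = δ^2·u(28944) and δ^2 = u(21800)/u(28944).
With u(x) = x: δ^2 = 21800/28944 = 0.75318.
So δ = 0.75318^(1/2) ≈ 0.868.

δ ≈ 0.868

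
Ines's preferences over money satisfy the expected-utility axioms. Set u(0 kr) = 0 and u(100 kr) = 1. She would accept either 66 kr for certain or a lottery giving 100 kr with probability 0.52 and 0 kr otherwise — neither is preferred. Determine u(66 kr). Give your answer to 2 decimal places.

u(66 kr) equals the lottery's expected utility: 0.52·1 + 0.48·0 = 0.52.

0.52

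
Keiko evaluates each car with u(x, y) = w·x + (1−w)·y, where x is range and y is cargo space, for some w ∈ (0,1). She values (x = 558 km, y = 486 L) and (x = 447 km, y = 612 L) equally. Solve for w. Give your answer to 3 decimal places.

w = 0.532

Equating utilities: w·558 + (1−w)·486 = w·447 + (1−w)·612.
w·(558−447) = (1−w)·(612−486), i.e. w·111 = (1−w)·126.
Hence w = 126/(111+126) = 126/237 = 0.532.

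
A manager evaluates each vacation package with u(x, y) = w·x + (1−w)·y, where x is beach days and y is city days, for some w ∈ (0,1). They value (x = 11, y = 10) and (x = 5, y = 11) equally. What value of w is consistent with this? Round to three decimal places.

Indifference: w·11 + (1−w)·10 = w·5 + (1−w)·11.
Collecting terms: w·6 = (1−w)·1.
Hence w = 1/(6+1) = 1/7 = 0.143.

w = 0.143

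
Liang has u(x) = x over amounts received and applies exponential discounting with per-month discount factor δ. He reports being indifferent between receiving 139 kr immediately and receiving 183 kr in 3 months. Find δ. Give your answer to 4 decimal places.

Indifference means u(139) = δ^3 · u(183), so δ^3 = u(139)/u(183).
With u(x) = x: δ^3 = 139/183 = 0.75956.
Hence δ = (0.75956)^(1/3) = 0.912406.

δ ≈ 0.9124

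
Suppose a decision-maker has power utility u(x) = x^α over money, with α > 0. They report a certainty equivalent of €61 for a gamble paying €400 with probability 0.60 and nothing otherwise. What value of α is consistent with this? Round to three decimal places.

Since u(0) = 0, the lottery's EU is 0.60·400^α.
Equating: 61^α = 0.60·400^α, i.e. 0.1525^α = 0.60.
α = ln(0.60) / ln(61/400) = -0.510826/-1.880591 ≈ 0.272.

α ≈ 0.272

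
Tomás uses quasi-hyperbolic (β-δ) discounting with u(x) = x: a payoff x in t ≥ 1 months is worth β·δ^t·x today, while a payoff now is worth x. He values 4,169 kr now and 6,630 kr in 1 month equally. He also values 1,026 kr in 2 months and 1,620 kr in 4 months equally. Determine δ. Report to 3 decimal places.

δ ≈ 0.796

Both payoffs in the second observation are in the future, so β drops out: δ^2·1026 = δ^4·1620 ⇒ δ^2 = 1026/1620 = 0.63333, so δ = 0.79582.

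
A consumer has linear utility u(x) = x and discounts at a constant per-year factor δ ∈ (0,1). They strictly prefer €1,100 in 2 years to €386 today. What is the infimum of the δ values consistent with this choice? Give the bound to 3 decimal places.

The preference means 386 < δ^2·1100.
So δ^2 > 386/1100 = 0.35091; taking the square root of both positive sides preserves the inequality.
δ > 0.35091^(1/2) = 0.592.

δ > 0.592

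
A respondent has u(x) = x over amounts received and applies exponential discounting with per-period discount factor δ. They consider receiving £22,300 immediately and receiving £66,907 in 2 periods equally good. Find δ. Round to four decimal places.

δ ≈ 0.5773

The payoff in 2 periods is discounted by δ^2, so u(22300) = δ^2·u(66907) and δ^2 = u(22300)/u(66907).
With u(x) = x: δ^2 = 22300/66907 = 0.33330.
So δ = 0.33330^(1/2) ≈ 0.5773.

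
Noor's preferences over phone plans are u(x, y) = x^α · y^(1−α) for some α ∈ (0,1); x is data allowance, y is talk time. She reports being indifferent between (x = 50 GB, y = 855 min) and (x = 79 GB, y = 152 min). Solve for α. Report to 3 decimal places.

Indifference: 50^α · 855^(1−α) = 79^α · 152^(1−α).
(50/79)^α = (152/855)^(1−α); take logs: α·ln(50/79) = (1−α)·ln(152/855), i.e. α·-0.457425 = (1−α)·-1.727221.
Thus α·(-2.184646) = -1.727221, so α = -1.727221/-2.184646 ≈ 0.791.

α ≈ 0.791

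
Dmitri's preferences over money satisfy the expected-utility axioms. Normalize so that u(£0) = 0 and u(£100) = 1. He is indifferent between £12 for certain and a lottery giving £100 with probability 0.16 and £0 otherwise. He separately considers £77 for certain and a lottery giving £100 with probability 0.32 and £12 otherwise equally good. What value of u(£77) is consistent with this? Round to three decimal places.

0.429

First, u(£12) = 0.16·u(£100) + 0.84·u(£0) = 0.16.
Chaining: u(£77) = 0.32·1.00 + 0.68·0.16 = 0.4288.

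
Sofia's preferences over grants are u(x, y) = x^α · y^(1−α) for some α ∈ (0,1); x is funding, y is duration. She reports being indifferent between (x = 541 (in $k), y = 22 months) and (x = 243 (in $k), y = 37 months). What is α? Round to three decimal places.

Set the two utilities equal: 541^α·22^(1−α) = 243^α·37^(1−α).
Rearrange to (541/243)^α = (37/22)^(1−α) and take logs: α·0.800358 = (1−α)·0.519875.
With A = 0.800358 and B = 0.519875: α·A = (1−α)·B, so α = B/(A+B) = 0.519875/1.320233 ≈ 0.394.

α ≈ 0.394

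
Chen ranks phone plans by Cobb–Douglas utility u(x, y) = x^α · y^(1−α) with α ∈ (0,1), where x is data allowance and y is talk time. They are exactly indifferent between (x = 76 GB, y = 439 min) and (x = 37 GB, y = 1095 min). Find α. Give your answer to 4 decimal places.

Set the two utilities equal: 76^α·439^(1−α) = 37^α·1095^(1−α).
(76/37)^α = (1095/439)^(1−α); take logs: α·ln(76/37) = (1−α)·ln(1095/439), i.e. α·0.7198154 = (1−α)·0.9140102.
So α/(1−α) = (0.9140102)/(0.7198154) = 1.2697842, and α = 1.2697842/2.2697842 ≈ 0.5594.

α ≈ 0.5594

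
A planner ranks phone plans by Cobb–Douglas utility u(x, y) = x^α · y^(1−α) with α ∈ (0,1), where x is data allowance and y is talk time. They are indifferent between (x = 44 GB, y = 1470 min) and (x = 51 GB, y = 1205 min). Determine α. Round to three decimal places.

The Cobb–Douglas utilities coincide, so 44^α·1470^(1−α) = 51^α·1205^(1−α).
Rearrange to (44/51)^α = (1205/1470)^(1−α) and take logs: α·-0.147636 = (1−α)·-0.198783.
So α/(1−α) = (-0.198783)/(-0.147636) = 1.346440, and α = 1.346440/2.346440 ≈ 0.574.

α ≈ 0.574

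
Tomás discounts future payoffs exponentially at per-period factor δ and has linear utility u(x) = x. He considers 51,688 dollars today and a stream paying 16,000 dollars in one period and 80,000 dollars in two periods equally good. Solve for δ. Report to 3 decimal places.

δ ≈ 0.710

The stream is worth 16000δ + 80000δ² today, so 16000δ + 80000δ² = 51688.
So 80000δ² + 16000δ − 51688 = 0.
The positive root is δ = [−16000 + √(16000² + 4·80000·51688)] / (2·80000) = (−16000 + 129600.000)/160000 ≈ 0.710.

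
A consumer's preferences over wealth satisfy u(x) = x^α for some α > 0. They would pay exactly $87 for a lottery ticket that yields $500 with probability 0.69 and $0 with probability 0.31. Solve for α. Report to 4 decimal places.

EU(lottery) = 0.69·500^α + 0.31·0 = 0.69·500^α.
Setting u(87) equal to that: 87^α = 0.69·500^α ⇒ (87/500)^α = 0.69.
Take logs: α = ln 0.69 / ln(87/500) ≈ 0.212194.

α ≈ 0.2122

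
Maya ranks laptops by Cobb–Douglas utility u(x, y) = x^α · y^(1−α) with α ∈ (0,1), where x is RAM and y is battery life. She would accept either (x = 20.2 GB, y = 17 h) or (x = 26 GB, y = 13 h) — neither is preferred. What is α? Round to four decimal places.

The Cobb–Douglas utilities coincide, so 20.2^α·17^(1−α) = 26^α·13^(1−α).
Taking logs: α·ln 20.2 + (1−α)·ln 17 = α·ln 26 + (1−α)·ln 13, i.e. α·-0.2524139 = (1−α)·-0.2682640.
So α/(1−α) = (-0.2682640)/(-0.2524139) = 1.0627941, and α = 1.0627941/2.0627941 ≈ 0.5152.

α ≈ 0.5152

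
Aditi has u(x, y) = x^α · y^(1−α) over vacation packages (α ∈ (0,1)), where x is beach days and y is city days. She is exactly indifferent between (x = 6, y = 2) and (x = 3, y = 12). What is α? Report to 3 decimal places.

α ≈ 0.721

The Cobb–Douglas utilities coincide, so 6^α·2^(1−α) = 3^α·12^(1−α).
(6/3)^α = (12/2)^(1−α); take logs: α·ln(6/3) = (1−α)·ln(12/2), i.e. α·0.693147 = (1−α)·1.791759.
With A = 0.693147 and B = 1.791759: α·A = (1−α)·B, so α = B/(A+B) = 1.791759/2.484906 ≈ 0.721.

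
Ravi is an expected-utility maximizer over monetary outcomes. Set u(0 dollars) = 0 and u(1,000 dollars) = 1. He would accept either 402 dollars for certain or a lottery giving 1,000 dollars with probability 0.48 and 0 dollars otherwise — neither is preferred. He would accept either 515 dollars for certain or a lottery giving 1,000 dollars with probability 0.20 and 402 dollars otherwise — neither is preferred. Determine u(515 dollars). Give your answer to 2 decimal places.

First, u(402 dollars) = 0.48·u(1,000 dollars) + 0.52·u(0 dollars) = 0.48.
Then u(515 dollars) = 0.20·u(1,000 dollars) + 0.80·u(402 dollars) = 0.20·1.00 + 0.80·0.48 = 0.5840.

0.58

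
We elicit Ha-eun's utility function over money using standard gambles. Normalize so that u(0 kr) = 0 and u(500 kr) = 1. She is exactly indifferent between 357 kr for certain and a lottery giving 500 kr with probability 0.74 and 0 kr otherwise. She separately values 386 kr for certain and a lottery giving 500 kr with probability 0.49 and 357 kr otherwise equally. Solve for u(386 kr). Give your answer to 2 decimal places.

The first gamble pins u(357 kr): it must equal 0.74·1 + 0.26·0 = 0.74.
The second indifference gives u(386 kr) = 0.49·u(500 kr) + 0.51·u(357 kr) = 0.49·1.00 + 0.51·0.74 = 0.8674.

0.87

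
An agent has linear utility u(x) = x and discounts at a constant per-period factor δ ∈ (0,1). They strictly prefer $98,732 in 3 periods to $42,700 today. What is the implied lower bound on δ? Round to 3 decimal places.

Comparing present values: 42700 < δ^3·98732.
Hence δ^3 > 42700/98732 = 0.43248, and x ↦ x^(1/3) is increasing on (0,∞).
δ > (42700/98732)^(1/3) ≈ 0.756.

δ > 0.756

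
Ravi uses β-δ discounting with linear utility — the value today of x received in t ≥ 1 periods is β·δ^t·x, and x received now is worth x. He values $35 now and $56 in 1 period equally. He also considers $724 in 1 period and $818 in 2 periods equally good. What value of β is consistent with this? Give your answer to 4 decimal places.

The second indifference involves only future payoffs, so β cancels: β·δ^1·724 = β·δ^2·818, giving δ = 724/818 = 0.88509.
Now use the now-vs-future pair: 35 = β·δ·56 gives β = 35/(0.88509·56) ≈ 0.7061.

β ≈ 0.7061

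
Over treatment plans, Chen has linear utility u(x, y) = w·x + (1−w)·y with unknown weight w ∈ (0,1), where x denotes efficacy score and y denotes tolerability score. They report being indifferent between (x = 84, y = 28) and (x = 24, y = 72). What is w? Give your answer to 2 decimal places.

Indifference: w·84 + (1−w)·28 = w·24 + (1−w)·72.
w·(84−24) = (1−w)·(72−28), i.e. w·60 = (1−w)·44.
The marginal rate of substitution is 44/60, so w = 44/(60+44) = 0.42.

w = 0.42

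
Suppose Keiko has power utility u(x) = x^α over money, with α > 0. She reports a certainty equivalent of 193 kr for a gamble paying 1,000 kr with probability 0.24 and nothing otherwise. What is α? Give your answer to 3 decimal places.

α ≈ 0.868

The lottery's expected utility is 0.24·u(1000) + 0.76·u(0) = 0.24·1000^α (since u(0) = 0 for α > 0).
Indifference: 193^α = 0.24·1000^α, so (193/1000)^α = 0.24.
Taking logs: α·ln(193/1000) = ln(0.24), so α = -1.427116 / -1.645065 ≈ 0.868.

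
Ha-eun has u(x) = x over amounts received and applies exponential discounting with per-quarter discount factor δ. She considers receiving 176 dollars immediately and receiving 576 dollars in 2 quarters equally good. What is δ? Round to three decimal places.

Indifference means u(176) = δ^2 · u(576), so δ^2 = u(176)/u(576).
With u(x) = x: δ^2 = 176/576 = 0.30556.
Taking the square root: δ = 0.30556^(1/2) ≈ 0.553.

δ ≈ 0.553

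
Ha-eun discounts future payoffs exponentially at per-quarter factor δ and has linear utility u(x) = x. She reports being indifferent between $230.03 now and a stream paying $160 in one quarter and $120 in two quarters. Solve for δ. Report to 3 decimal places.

The stream is worth 160δ + 120δ² today, so 160δ + 120δ² = 230.03.
That is, 120δ² + 160δ − 230.03 = 0, a quadratic in δ.
δ = (−160 + √(160² + 4·120·230.03)) / (2·120) = (−160 + √136014.40) / 240 ≈ 0.870.

δ ≈ 0.870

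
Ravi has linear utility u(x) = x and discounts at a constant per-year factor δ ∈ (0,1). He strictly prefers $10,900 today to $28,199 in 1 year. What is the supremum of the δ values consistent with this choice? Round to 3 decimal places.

The preference means 10900 > δ·28199.
So δ < 10900/28199 = 0.38654.

δ < 0.387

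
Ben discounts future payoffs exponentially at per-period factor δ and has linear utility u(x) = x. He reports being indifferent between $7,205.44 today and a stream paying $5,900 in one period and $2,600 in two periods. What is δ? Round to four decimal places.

Equating present values: 7205.44 = 5900δ + 2600δ².
So 2600δ² + 5900δ − 7205.44 = 0.
The positive root is δ = [−5900 + √(5900² + 4·2600·7205.44)] / (2·2600) = (−5900 + 10476.000)/5200 ≈ 0.8800.

δ ≈ 0.8800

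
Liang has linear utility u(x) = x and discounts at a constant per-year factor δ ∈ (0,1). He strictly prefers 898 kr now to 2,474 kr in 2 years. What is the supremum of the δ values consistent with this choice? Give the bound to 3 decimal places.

δ < 0.602

The preference means 898 > δ^2·2474.
Hence δ^2 < 898/2474 = 0.36297, and x ↦ x^(1/2) is increasing on (0,∞).
δ < (898/2474)^(1/2) ≈ 0.602.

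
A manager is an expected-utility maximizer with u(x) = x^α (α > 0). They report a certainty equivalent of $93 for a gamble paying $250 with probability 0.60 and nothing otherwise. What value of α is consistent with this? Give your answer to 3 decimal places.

α ≈ 0.517

EU(lottery) = 0.60·250^α + 0.40·0 = 0.60·250^α.
Indifference: 93^α = 0.60·250^α, so (93/250)^α = 0.60.
Take logs: α = ln 0.60 / ln(93/250) ≈ 0.51658.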